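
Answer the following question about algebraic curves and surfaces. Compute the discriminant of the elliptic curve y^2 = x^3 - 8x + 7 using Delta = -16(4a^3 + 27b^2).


Compute each component:
4a^3 = 4*(-8)^3 = 4*(-512) = -2048
27b^2 = 27*7^2 = 27*49 = 1323
4a^3 + 27b^2 = -2048 + 1323 = -725
Delta = -16*(-725) = 11600

11600


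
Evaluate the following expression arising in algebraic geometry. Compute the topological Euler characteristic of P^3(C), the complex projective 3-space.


The complex projective space P^3 has one cell in each even real dimension 0, 2, ..., 6.
The cohomology groups are H^{2k}(P^3) = Z for k = 0,...,3, and 0 otherwise.
Euler characteristic = sum of Betti numbers = 1 per even-dimensional cohomology group.
chi(P^3) = 3 + 1 = 4

4


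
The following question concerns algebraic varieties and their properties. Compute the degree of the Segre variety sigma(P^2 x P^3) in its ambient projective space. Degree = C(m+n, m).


The degree of the Segre variety P^2 x P^3 is C(m+n, m).
= C(5, 2)
= 10

10


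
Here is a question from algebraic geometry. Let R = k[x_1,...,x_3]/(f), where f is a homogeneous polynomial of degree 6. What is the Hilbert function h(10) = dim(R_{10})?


For R = k[x_1,...,x_n]/(f) with f homogeneous of degree e:
The Hilbert series is (1 - t^e)/(1 - t)^n.
So h(d) = C(d+n-1, n-1) - C(d-e+n-1, n-1) for d >= e.
With n=3, e=6, d=10:
C(10+3-1, 3-1) = C(12, 2) = 66
C(10-6+3-1, 3-1) = C(6, 2) = 15
h(10) = 66 - 15 = 51

51


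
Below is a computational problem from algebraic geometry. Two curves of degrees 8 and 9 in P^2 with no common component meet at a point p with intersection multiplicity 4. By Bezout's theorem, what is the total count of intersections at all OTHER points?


By Bezout's theorem, the total intersection number is d1 * d2.
Total = 8 * 9 = 72
Intersection multiplicity at p = 4
Remaining intersections = 72 - 4 = 68

68


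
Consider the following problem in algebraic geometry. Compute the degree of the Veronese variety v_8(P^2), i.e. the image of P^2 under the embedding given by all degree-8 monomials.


The Veronese variety v_8(P^2) has degree d^r.
d^r = 8^2 = 64

64


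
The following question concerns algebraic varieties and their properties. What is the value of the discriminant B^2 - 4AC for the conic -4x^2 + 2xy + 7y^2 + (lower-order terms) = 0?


The discriminant of a conic Ax^2 + Bxy + Cy^2 + ... = 0 is B^2 - 4AC.
B^2 = 2^2 = 4
4AC = 4*(-4)*7 = -112
Discriminant = 4 + 112 = 116

116


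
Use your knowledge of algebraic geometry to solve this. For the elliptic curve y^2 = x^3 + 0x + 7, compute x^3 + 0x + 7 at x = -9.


Compute x^3 + 0x + 7 at x = -9:
x^3 = (-9)^3 = -729
0*x = 0*(-9) = 0
Sum: -729 + 0 + 7 = -722

-722


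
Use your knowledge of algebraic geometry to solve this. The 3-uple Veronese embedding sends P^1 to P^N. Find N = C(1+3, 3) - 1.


The Veronese embedding v_d: P^n -> P^N maps each point to all
degree-d monomials in n+1 homogeneous coordinates.
N = C(n+d, d) - 1
N = C(1+3, 3) - 1
N = C(4, 3) - 1
C(4, 3) = 4
N = 4 - 1 = 3

3


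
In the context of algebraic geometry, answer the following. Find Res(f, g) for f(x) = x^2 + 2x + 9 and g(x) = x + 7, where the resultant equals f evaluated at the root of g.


For Res(f, x - c), we evaluate f at x = c.
f(-7) = (-7)^2 + 2*(-7) + 9
= 49 - 14 + 9
= 35 + 9 = 44
Res(f, g) = 44

44


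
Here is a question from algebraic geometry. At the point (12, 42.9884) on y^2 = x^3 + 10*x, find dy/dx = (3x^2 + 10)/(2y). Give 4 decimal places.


Using implicit differentiation of y^2 = x^3 + 10*x:
2y * dy/dx = 3x^2 + 10
dy/dx = (3x^2 + 10)/(2y)
Numerator: 3*12^2 + 10 = 442
Denominator: 2*42.9884 = 85.9768
dy/dx = 442/85.9768 = 5.1409

5.1409


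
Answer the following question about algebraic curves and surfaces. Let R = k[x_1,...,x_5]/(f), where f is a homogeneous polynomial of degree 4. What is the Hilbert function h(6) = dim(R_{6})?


For R = k[x_1,...,x_n]/(f) with f homogeneous of degree e:
The Hilbert series is (1 - t^e)/(1 - t)^n.
So h(d) = C(d+n-1, n-1) - C(d-e+n-1, n-1) for d >= e.
With n=5, e=4, d=6:
C(6+5-1, 5-1) = C(10, 4) = 210
C(6-4+5-1, 5-1) = C(6, 4) = 15
h(6) = 210 - 15 = 195

195


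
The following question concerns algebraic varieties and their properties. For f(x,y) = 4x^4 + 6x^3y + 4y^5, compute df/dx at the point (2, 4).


df/dx = 4*4*x^3 + 3*6*x^2*y
At (2,4): 4*4*2^3 + 3*6*2^2*4
= 128 + 288
= 416

416


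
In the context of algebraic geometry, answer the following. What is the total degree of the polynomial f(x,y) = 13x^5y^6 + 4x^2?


Examine each term for its total degree (sum of exponents).
  Term '13x^5y^6' has total degree 5+6 = 11.
  Term '4x^2' has total degree 2+0 = 2.
The maximum total degree among all terms is 11.

11


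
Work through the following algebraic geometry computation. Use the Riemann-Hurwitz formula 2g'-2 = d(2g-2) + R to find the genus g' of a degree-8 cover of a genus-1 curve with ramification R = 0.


Riemann-Hurwitz formula: 2g' - 2 = d(2g - 2) + R
Given: d = 8, g = 1, R = 0
2g' - 2 = 8*(2*1 - 2) + 0
2g' - 2 = 8*0 + 0
2g' - 2 = 0 + 0 = 0
2g' = 2
g' = 1

1


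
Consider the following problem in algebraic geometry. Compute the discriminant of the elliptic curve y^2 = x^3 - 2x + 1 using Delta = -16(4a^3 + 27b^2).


Compute each component:
4a^3 = 4*(-2)^3 = 4*(-8) = -32
27b^2 = 27*1^2 = 27*1 = 27
4a^3 + 27b^2 = -32 + 27 = -5
Delta = -16*(-5) = 80

80


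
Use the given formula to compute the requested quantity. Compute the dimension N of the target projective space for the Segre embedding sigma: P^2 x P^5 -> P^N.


The Segre embedding maps P^m x P^n into P^N via
all products of coordinates from each factor.
N = (m+1)(n+1) - 1
N = (2+1)(5+1) - 1
N = 3*6 - 1
N = 18 - 1 = 17

17


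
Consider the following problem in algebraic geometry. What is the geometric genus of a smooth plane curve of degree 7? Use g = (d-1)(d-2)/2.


Using the genus formula for smooth plane curves:
g = (d-1)(d-2)/2
g = (7-1)(7-2)/2
g = 6*5/2
g = 30/2 = 15

15


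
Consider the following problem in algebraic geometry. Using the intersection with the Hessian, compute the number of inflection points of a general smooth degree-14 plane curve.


For a general smooth plane curve C of degree d, the inflection points are
the intersection of C with its Hessian curve, which has degree 3(d-2).
By Bezout, the total intersection number is d * 3(d-2) = 14 * 36 = 504.
For a general curve every flex is ordinary, so each contributes
multiplicity 1 to C·Hess(C), and the number of distinct inflection
points is 3d(d-2).
Inflection points = 3*14*(14-2) = 3*14*12 = 504

504


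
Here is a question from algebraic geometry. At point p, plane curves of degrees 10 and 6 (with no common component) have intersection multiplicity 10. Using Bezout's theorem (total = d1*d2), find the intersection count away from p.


By Bezout's theorem, the total intersection number is d1 * d2.
Total = 10 * 6 = 60
Intersection multiplicity at p = 10
Remaining intersections = 60 - 10 = 50

50


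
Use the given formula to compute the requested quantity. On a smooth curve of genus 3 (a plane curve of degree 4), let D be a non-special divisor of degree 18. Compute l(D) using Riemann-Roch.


First, compute the genus of a smooth plane curve of degree 4:
g = (d-1)(d-2)/2 = (4-1)(4-2)/2 = 3
For a non-special divisor D (i.e., h^1(D) = 0), Riemann-Roch gives:
l(D) = deg(D) - g + 1
Since deg(D) = 18 >= 2g - 1 = 5, D is non-special.
l(D) = 18 - 3 + 1 = 16

16


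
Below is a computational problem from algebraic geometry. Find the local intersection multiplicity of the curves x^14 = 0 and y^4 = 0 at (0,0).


The intersection multiplicity of V(x^a) and V(y^b) at the origin is:
I(O; V(x^14), V(y^4)) = dim_k(k[x,y]/(x^14, y^4))
A basis for k[x,y]/(x^14, y^4) is the set of monomials x^i * y^j
where 0 <= i < 14 and 0 <= j < 4.
The number of such monomials is 14 * 4 = 56

56


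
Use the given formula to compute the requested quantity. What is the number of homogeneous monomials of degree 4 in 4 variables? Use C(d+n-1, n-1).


The number of degree-4 monomials in 4 variables is C(d+n-1, n-1).
= C(4+4-1, 4-1) = C(7, 3)
= 35

35


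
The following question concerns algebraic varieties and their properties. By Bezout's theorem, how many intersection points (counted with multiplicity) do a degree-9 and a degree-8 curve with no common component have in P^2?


Bezout's theorem states the intersection count equals the product of degrees.
Intersection count = 9 * 8 = 72

72


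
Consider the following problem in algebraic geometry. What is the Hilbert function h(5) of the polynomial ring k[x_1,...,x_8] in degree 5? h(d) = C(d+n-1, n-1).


The Hilbert function for the polynomial ring in 8 variables is:
h(d) = C(d+n-1, n-1)
h(5) = C(5+8-1, 8-1) = C(12, 7)
= 12! / (7! * 5!)
= 792

792


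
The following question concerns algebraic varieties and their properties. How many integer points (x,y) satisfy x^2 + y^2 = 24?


Systematically check integer values of x where x^2 <= 24.
For each valid x, check if 24 - x^2 is a perfect square.
Total integer solutions found: 0

0


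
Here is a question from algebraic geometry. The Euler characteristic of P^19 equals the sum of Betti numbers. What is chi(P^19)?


The complex projective space P^19 has one cell in each even real dimension 0, 2, ..., 38.
The cohomology groups are H^{2k}(P^19) = Z for k = 0,...,19, and 0 otherwise.
Euler characteristic = sum of Betti numbers = 1 per even-dimensional cohomology group.
chi(P^19) = 19 + 1 = 20

20


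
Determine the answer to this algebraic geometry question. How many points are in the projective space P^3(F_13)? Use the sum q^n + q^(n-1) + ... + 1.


P^3(F_13) has (q^(n+1) - 1)/(q - 1) points.
= 13^3 + 13^2 + 13^1 + 13^0
= 2197 + 169 + 13 + 1
= 2380

2380


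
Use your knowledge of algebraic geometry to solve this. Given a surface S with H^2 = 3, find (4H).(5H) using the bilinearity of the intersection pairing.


Using bilinearity of the intersection pairing on a surface S:
(aH).(bH) = ab * (H.H)
We have H^2 = 3.
D.E = (4H).(5H) = 4*5*3
= 20*3
= 60

60


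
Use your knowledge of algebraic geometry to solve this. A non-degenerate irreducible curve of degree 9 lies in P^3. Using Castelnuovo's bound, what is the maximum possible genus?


Castelnuovo's bound: write d - 1 = m(r-1) + epsilon with 0 <= epsilon < r-1.
d - 1 = 9 - 1 = 8
r - 1 = 3 - 1 = 2
8 = 4*2 + 0, so m = 4, epsilon = 0
pi(d, r) = m(m-1)(r-1)/2 + m*epsilon
= 4*3*2/2 + 4*0
= 24/2 + 0
= 12 + 0 = 12

12


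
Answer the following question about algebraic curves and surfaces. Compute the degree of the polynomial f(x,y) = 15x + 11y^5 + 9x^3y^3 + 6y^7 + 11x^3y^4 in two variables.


Examine each term for its total degree (sum of exponents).
  Term '15x' has total degree 1+0 = 1.
  Term '11y^5' has total degree 0+5 = 5.
  Term '9x^3y^3' has total degree 3+3 = 6.
  Term '6y^7' has total degree 0+7 = 7.
  Term '11x^3y^4' has total degree 3+4 = 7.
The maximum total degree among all terms is 7.

7


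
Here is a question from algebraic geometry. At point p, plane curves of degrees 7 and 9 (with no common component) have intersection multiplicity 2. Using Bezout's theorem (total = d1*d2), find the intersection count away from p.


By Bezout's theorem, the total intersection number is d1 * d2.
Total = 7 * 9 = 63
Intersection multiplicity at p = 2
Remaining intersections = 63 - 2 = 61

61


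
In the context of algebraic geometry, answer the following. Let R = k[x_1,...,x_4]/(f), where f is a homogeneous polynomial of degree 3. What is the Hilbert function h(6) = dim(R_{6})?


For R = k[x_1,...,x_n]/(f) with f homogeneous of degree e:
The Hilbert series is (1 - t^e)/(1 - t)^n.
So h(d) = C(d+n-1, n-1) - C(d-e+n-1, n-1) for d >= e.
With n=4, e=3, d=6:
C(6+4-1, 4-1) = C(9, 3) = 84
C(6-3+4-1, 4-1) = C(6, 3) = 20
h(6) = 84 - 20 = 64

64


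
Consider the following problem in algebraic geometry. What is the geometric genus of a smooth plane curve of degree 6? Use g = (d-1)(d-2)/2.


Using the genus formula for smooth plane curves:
g = (d-1)(d-2)/2
g = (6-1)(6-2)/2
g = 5*4/2
g = 20/2 = 10

10


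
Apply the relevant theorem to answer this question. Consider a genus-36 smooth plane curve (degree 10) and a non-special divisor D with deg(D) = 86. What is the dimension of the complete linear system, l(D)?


First, compute the genus of a smooth plane curve of degree 10:
g = (d-1)(d-2)/2 = (10-1)(10-2)/2 = 36
For a non-special divisor D (i.e., h^1(D) = 0), Riemann-Roch gives:
l(D) = deg(D) - g + 1
Since deg(D) = 86 >= 2g - 1 = 71, D is non-special.
l(D) = 86 - 36 + 1 = 51

51


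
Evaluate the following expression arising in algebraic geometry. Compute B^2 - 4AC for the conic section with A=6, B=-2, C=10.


The discriminant of a conic Ax^2 + Bxy + Cy^2 + ... = 0 is B^2 - 4AC.
B^2 = (-2)^2 = 4
4AC = 4*6*10 = 240
Discriminant = 4 - 240 = -236

-236


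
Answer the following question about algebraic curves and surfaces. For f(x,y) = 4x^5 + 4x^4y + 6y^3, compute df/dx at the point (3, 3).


df/dx = 5*4*x^4 + 4*4*x^3*y
At (3,3): 5*4*3^4 + 4*4*3^3*3
= 1620 + 1296
= 2916

2916


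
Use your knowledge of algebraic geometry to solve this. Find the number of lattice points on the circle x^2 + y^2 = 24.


Systematically check integer values of x where x^2 <= 24.
For each valid x, check if 24 - x^2 is a perfect square.
Total integer solutions found: 0

0


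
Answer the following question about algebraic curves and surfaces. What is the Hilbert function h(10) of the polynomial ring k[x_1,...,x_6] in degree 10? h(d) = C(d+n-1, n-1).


The Hilbert function for the polynomial ring in 6 variables is:
h(d) = C(d+n-1, n-1)
h(10) = C(10+6-1, 6-1) = C(15, 5)
= 15! / (5! * 10!)
= 3003

3003


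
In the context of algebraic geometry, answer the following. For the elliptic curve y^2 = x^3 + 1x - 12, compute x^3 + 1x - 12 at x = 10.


Compute x^3 + 1x - 12 at x = 10:
x^3 = 10^3 = 1000
1*x = 1*10 = 10
Sum: 1000 + 10 - 12 = 998

998


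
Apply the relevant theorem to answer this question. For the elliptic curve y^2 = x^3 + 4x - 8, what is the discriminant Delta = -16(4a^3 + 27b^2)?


Compute each component:
4a^3 = 4*4^3 = 4*64 = 256
27b^2 = 27*(-8)^2 = 27*64 = 1728
4a^3 + 27b^2 = 256 + 1728 = 1984
Delta = -16*1984 = -31744

-31744


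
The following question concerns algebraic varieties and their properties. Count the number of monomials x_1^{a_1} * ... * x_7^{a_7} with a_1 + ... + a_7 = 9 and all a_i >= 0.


The number of degree-9 monomials in 7 variables is C(d+n-1, n-1).
= C(9+7-1, 7-1) = C(15, 6)
= 5005

5005


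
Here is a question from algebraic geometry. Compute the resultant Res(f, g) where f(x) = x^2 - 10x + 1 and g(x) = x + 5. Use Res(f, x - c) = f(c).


For Res(f, x - c), we evaluate f at x = c.
f(-5) = (-5)^2 - 10*(-5) + 1
= 25 + 50 + 1
= 75 + 1 = 76
Res(f, g) = 76

76


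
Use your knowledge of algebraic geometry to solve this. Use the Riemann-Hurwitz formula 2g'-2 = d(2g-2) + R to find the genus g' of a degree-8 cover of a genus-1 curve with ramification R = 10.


Riemann-Hurwitz formula: 2g' - 2 = d(2g - 2) + R
Given: d = 8, g = 1, R = 10
2g' - 2 = 8*(2*1 - 2) + 10
2g' - 2 = 8*0 + 10
2g' - 2 = 0 + 10 = 10
2g' = 12
g' = 6

6


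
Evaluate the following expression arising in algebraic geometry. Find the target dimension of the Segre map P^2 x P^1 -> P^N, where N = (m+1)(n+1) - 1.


The Segre embedding maps P^m x P^n into P^N via
all products of coordinates from each factor.
N = (m+1)(n+1) - 1
N = (2+1)(1+1) - 1
N = 3*2 - 1
N = 6 - 1 = 5

5


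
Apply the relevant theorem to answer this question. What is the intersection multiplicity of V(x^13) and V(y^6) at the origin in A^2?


The intersection multiplicity of V(x^a) and V(y^b) at the origin is:
I(O; V(x^13), V(y^6)) = dim_k(k[x,y]/(x^13, y^6))
A basis for k[x,y]/(x^13, y^6) is the set of monomials x^i * y^j
where 0 <= i < 13 and 0 <= j < 6.
The number of such monomials is 13 * 6 = 78

78


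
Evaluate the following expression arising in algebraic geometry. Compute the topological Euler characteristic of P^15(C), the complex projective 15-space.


The complex projective space P^15 has one cell in each even real dimension 0, 2, ..., 30.
The cohomology groups are H^{2k}(P^15) = Z for k = 0,...,15, and 0 otherwise.
Euler characteristic = sum of Betti numbers = 1 per even-dimensional cohomology group.
chi(P^15) = 15 + 1 = 16

16


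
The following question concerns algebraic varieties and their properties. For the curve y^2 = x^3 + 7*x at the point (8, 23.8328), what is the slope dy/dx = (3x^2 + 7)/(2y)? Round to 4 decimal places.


Using implicit differentiation of y^2 = x^3 + 7*x:
2y * dy/dx = 3x^2 + 7
dy/dx = (3x^2 + 7)/(2y)
Numerator: 3*8^2 + 7 = 199
Denominator: 2*23.8328 = 47.6656
dy/dx = 199/47.6656 = 4.1749

4.1749


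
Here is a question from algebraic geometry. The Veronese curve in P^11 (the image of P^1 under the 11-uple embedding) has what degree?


The rational normal curve in P^11 is the image of P^1 under the 11-uple Veronese.
A general hyperplane in P^11 pulls back to a degree-11 form on P^1, which has 11 zeros,
so the curve meets a general hyperplane in 11 points. Degree = 11.

11


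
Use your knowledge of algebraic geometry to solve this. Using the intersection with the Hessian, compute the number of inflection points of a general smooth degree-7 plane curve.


For a general smooth plane curve C of degree d, the inflection points are
the intersection of C with its Hessian curve, which has degree 3(d-2).
By Bezout, the total intersection number is d * 3(d-2) = 7 * 15 = 105.
For a general curve every flex is ordinary, so each contributes
multiplicity 1 to C·Hess(C), and the number of distinct inflection
points is 3d(d-2).
Inflection points = 3*7*(7-2) = 3*7*5 = 105

105


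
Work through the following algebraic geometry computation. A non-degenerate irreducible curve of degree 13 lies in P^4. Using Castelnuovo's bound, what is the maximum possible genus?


Castelnuovo's bound: write d - 1 = m(r-1) + epsilon with 0 <= epsilon < r-1.
d - 1 = 13 - 1 = 12
r - 1 = 4 - 1 = 3
12 = 4*3 + 0, so m = 4, epsilon = 0
pi(d, r) = m(m-1)(r-1)/2 + m*epsilon
= 4*3*3/2 + 4*0
= 36/2 + 0
= 18 + 0 = 18

18


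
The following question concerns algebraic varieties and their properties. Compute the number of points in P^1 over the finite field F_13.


P^1(F_13) has (q^(n+1) - 1)/(q - 1) points.
= 13^1 + 13^0
= 13 + 1
= 14

14


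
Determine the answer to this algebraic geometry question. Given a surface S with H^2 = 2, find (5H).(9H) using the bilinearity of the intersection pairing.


Using bilinearity of the intersection pairing on a surface S:
(aH).(bH) = ab * (H.H)
We have H^2 = 2.
D.E = (5H).(9H) = 5*9*2
= 45*2
= 90

90


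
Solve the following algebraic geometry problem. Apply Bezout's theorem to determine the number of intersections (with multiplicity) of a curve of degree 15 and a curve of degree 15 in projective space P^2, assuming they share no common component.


Bezout's theorem states the intersection count equals the product of degrees.
Intersection count = 15 * 15 = 225

225


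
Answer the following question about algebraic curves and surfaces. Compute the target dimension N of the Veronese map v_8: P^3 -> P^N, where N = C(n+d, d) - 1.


The Veronese embedding v_d: P^n -> P^N maps each point to all
degree-d monomials in n+1 homogeneous coordinates.
N = C(n+d, d) - 1
N = C(3+8, 8) - 1
N = C(11, 8) - 1
C(11, 8) = 165
N = 165 - 1 = 164

164


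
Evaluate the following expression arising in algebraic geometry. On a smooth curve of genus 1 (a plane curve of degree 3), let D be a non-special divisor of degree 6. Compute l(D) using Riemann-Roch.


First, compute the genus of a smooth plane curve of degree 3:
g = (d-1)(d-2)/2 = (3-1)(3-2)/2 = 1
For a non-special divisor D (i.e., h^1(D) = 0), Riemann-Roch gives:
l(D) = deg(D) - g + 1
Since deg(D) = 6 >= 2g - 1 = 1, D is non-special.
l(D) = 6 - 1 + 1 = 6

6


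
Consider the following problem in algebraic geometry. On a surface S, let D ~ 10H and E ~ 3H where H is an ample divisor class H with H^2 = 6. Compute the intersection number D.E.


Using bilinearity of the intersection pairing on a surface S:
(aH).(bH) = ab * (H.H)
We have H^2 = 6.
D.E = (10H).(3H) = 10*3*6
= 30*6
= 180

180


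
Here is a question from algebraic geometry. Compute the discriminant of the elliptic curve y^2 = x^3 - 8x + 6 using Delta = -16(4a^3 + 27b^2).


Compute each component:
4a^3 = 4*(-8)^3 = 4*(-512) = -2048
27b^2 = 27*6^2 = 27*36 = 972
4a^3 + 27b^2 = -2048 + 972 = -1076
Delta = -16*(-1076) = 17216

17216


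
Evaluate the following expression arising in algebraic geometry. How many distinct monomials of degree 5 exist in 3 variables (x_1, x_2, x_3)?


The number of degree-5 monomials in 3 variables is C(d+n-1, n-1).
= C(5+3-1, 3-1) = C(7, 2)
= 21

21


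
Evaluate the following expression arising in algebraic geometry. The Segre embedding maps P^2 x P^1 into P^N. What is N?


The Segre embedding maps P^m x P^n into P^N via
all products of coordinates from each factor.
N = (m+1)(n+1) - 1
N = (2+1)(1+1) - 1
N = 3*2 - 1
N = 6 - 1 = 5

5


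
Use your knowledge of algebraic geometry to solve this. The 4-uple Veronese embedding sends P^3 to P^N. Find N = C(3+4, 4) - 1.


The Veronese embedding v_d: P^n -> P^N maps each point to all
degree-d monomials in n+1 homogeneous coordinates.
N = C(n+d, d) - 1
N = C(3+4, 4) - 1
N = C(7, 4) - 1
C(7, 4) = 35
N = 35 - 1 = 34

34


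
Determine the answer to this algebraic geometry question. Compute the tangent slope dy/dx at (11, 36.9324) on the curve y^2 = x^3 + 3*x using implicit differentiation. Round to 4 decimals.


Using implicit differentiation of y^2 = x^3 + 3*x:
2y * dy/dx = 3x^2 + 3
dy/dx = (3x^2 + 3)/(2y)
Numerator: 3*11^2 + 3 = 366
Denominator: 2*36.9324 = 73.8648
dy/dx = 366/73.8648 = 4.9550

4.9550


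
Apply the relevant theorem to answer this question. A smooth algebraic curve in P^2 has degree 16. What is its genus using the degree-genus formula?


Using the genus formula for smooth plane curves:
g = (d-1)(d-2)/2
g = (16-1)(16-2)/2
g = 15*14/2
g = 210/2 = 105

105


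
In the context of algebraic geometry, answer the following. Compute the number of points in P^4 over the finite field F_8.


P^4(F_8) has (q^(n+1) - 1)/(q - 1) points.
= 8^4 + 8^3 + 8^2 + 8^1 + 8^0
= 4096 + 512 + 64 + 8 + 1
= 4681

4681


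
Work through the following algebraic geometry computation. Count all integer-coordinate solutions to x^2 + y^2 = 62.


Systematically check integer values of x where x^2 <= 62.
For each valid x, check if 62 - x^2 is a perfect square.
Total integer solutions found: 0

0


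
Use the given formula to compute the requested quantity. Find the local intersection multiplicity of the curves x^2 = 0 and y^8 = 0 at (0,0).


The intersection multiplicity of V(x^a) and V(y^b) at the origin is:
I(O; V(x^2), V(y^8)) = dim_k(k[x,y]/(x^2, y^8))
A basis for k[x,y]/(x^2, y^8) is the set of monomials x^i * y^j
where 0 <= i < 2 and 0 <= j < 8.
The number of such monomials is 2 * 8 = 16

16


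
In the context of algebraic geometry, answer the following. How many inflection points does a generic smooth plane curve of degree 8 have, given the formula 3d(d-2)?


For a general smooth plane curve C of degree d, the inflection points are
the intersection of C with its Hessian curve, which has degree 3(d-2).
By Bezout, the total intersection number is d * 3(d-2) = 8 * 18 = 144.
For a general curve every flex is ordinary, so each contributes
multiplicity 1 to C·Hess(C), and the number of distinct inflection
points is 3d(d-2).
Inflection points = 3*8*(8-2) = 3*8*6 = 144

144


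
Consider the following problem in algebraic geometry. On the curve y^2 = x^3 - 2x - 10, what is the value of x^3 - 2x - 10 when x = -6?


Compute x^3 - 2x - 10 at x = -6:
x^3 = (-6)^3 = -216
(-2)*x = (-2)*(-6) = 12
Sum: -216 + 12 - 10 = -214

-214


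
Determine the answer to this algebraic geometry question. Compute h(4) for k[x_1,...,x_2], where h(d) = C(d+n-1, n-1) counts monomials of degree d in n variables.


The Hilbert function for the polynomial ring in 2 variables is:
h(d) = C(d+n-1, n-1)
h(4) = C(4+2-1, 2-1) = C(5, 1)
= 5! / (1! * 4!)
= 5

5


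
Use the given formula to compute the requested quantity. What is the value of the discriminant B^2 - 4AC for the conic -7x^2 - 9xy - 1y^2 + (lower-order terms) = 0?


The discriminant of a conic Ax^2 + Bxy + Cy^2 + ... = 0 is B^2 - 4AC.
B^2 = (-9)^2 = 81
4AC = 4*(-7)*(-1) = 28
Discriminant = 81 - 28 = 53

53


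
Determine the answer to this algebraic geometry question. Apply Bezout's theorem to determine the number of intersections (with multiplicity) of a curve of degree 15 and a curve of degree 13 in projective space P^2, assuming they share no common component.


Bezout's theorem states the intersection count equals the product of degrees.
Intersection count = 15 * 13 = 195

195


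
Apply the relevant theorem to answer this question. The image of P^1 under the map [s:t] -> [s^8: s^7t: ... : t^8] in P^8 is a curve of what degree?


The rational normal curve in P^8 is the image of P^1 under the 8-uple Veronese.
A general hyperplane in P^8 pulls back to a degree-8 form on P^1, which has 8 zeros,
so the curve meets a general hyperplane in 8 points. Degree = 8.

8


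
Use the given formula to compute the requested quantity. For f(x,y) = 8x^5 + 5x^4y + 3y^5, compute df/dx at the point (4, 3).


df/dx = 5*8*x^4 + 4*5*x^3*y
At (4,3): 5*8*4^4 + 4*5*4^3*3
= 10240 + 3840
= 14080

14080


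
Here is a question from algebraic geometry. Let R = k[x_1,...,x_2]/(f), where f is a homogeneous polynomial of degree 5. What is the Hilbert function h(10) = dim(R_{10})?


For R = k[x_1,...,x_n]/(f) with f homogeneous of degree e:
The Hilbert series is (1 - t^e)/(1 - t)^n.
So h(d) = C(d+n-1, n-1) - C(d-e+n-1, n-1) for d >= e.
With n=2, e=5, d=10:
C(10+2-1, 2-1) = C(11, 1) = 11
C(10-5+2-1, 2-1) = C(6, 1) = 6
h(10) = 11 - 6 = 5

5


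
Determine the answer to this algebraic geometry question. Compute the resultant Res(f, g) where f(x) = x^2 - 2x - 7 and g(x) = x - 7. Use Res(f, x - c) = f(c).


For Res(f, x - c), we evaluate f at x = c.
f(7) = 7^2 - 2*7 - 7
= 49 - 14 - 7
= 35 - 7 = 28
Res(f, g) = 28

28


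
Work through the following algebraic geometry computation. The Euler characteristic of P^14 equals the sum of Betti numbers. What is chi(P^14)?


The complex projective space P^14 has one cell in each even real dimension 0, 2, ..., 28.
The cohomology groups are H^{2k}(P^14) = Z for k = 0,...,14, and 0 otherwise.
Euler characteristic = sum of Betti numbers = 1 per even-dimensional cohomology group.
chi(P^14) = 14 + 1 = 15

15


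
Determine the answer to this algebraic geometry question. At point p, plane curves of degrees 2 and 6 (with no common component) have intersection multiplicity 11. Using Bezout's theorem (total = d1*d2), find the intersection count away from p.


By Bezout's theorem, the total intersection number is d1 * d2.
Total = 2 * 6 = 12
Intersection multiplicity at p = 11
Remaining intersections = 12 - 11 = 1

1


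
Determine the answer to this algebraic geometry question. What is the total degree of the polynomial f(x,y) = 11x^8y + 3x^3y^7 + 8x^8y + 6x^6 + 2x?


Examine each term for its total degree (sum of exponents).
  Term '11x^8y' has total degree 8+1 = 9.
  Term '3x^3y^7' has total degree 3+7 = 10.
  Term '8x^8y' has total degree 8+1 = 9.
  Term '6x^6' has total degree 6+0 = 6.
  Term '2x' has total degree 1+0 = 1.
The maximum total degree among all terms is 10.

10


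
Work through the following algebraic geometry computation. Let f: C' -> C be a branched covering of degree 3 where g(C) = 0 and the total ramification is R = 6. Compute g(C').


Riemann-Hurwitz formula: 2g' - 2 = d(2g - 2) + R
Given: d = 3, g = 0, R = 6
2g' - 2 = 3*(2*0 - 2) + 6
2g' - 2 = 3*(-2) + 6
2g' - 2 = -6 + 6 = 0
2g' = 2
g' = 1

1


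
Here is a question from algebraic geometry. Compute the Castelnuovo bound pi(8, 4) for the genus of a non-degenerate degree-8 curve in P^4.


Castelnuovo's bound: write d - 1 = m(r-1) + epsilon with 0 <= epsilon < r-1.
d - 1 = 8 - 1 = 7
r - 1 = 4 - 1 = 3
7 = 2*3 + 1, so m = 2, epsilon = 1
pi(d, r) = m(m-1)(r-1)/2 + m*epsilon
= 2*1*3/2 + 2*1
= 6/2 + 2
= 3 + 2 = 5

5


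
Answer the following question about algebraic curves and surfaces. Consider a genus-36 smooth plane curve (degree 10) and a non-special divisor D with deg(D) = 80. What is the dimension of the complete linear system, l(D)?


First, compute the genus of a smooth plane curve of degree 10:
g = (d-1)(d-2)/2 = (10-1)(10-2)/2 = 36
For a non-special divisor D (i.e., h^1(D) = 0), Riemann-Roch gives:
l(D) = deg(D) - g + 1
Since deg(D) = 80 >= 2g - 1 = 71, D is non-special.
l(D) = 80 - 36 + 1 = 45

45


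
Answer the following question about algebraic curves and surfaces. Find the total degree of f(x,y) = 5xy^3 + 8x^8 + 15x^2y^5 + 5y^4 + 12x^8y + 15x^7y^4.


Examine each term for its total degree (sum of exponents).
  Term '5xy^3' has total degree 1+3 = 4.
  Term '8x^8' has total degree 8+0 = 8.
  Term '15x^2y^5' has total degree 2+5 = 7.
  Term '5y^4' has total degree 0+4 = 4.
  Term '12x^8y' has total degree 8+1 = 9.
  Term '15x^7y^4' has total degree 7+4 = 11.
The maximum total degree among all terms is 11.

11


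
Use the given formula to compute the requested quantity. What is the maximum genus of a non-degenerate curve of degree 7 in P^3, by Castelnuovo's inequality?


Castelnuovo's bound: write d - 1 = m(r-1) + epsilon with 0 <= epsilon < r-1.
d - 1 = 7 - 1 = 6
r - 1 = 3 - 1 = 2
6 = 3*2 + 0, so m = 3, epsilon = 0
pi(d, r) = m(m-1)(r-1)/2 + m*epsilon
= 3*2*2/2 + 3*0
= 12/2 + 0
= 6 + 0 = 6

6


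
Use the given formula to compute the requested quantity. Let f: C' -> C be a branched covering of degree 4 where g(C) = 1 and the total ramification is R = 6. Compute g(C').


Riemann-Hurwitz formula: 2g' - 2 = d(2g - 2) + R
Given: d = 4, g = 1, R = 6
2g' - 2 = 4*(2*1 - 2) + 6
2g' - 2 = 4*0 + 6
2g' - 2 = 0 + 6 = 6
2g' = 8
g' = 4

4


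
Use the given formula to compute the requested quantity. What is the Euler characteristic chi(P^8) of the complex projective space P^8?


The complex projective space P^8 has one cell in each even real dimension 0, 2, ..., 16.
The cohomology groups are H^{2k}(P^8) = Z for k = 0,...,8, and 0 otherwise.
Euler characteristic = sum of Betti numbers = 1 per even-dimensional cohomology group.
chi(P^8) = 8 + 1 = 9

9


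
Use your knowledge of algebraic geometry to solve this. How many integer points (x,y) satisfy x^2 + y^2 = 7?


Systematically check integer values of x where x^2 <= 7.
For each valid x, check if 7 - x^2 is a perfect square.
Total integer solutions found: 0

0


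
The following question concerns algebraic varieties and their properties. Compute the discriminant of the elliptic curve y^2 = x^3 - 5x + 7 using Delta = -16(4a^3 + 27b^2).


Compute each component:
4a^3 = 4*(-5)^3 = 4*(-125) = -500
27b^2 = 27*7^2 = 27*49 = 1323
4a^3 + 27b^2 = -500 + 1323 = 823
Delta = -16*823 = -13168

-13168


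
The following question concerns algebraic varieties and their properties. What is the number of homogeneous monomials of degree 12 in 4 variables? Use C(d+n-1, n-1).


The number of degree-12 monomials in 4 variables is C(d+n-1, n-1).
= C(12+4-1, 4-1) = C(15, 3)
= 455

455


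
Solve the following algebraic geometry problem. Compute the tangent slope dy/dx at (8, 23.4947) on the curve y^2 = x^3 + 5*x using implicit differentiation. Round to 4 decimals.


Using implicit differentiation of y^2 = x^3 + 5*x:
2y * dy/dx = 3x^2 + 5
dy/dx = (3x^2 + 5)/(2y)
Numerator: 3*8^2 + 5 = 197
Denominator: 2*23.4947 = 46.9894
dy/dx = 197/46.9894 = 4.1924

4.1924


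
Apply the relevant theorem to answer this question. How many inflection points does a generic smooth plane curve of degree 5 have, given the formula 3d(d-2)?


For a general smooth plane curve C of degree d, the inflection points are
the intersection of C with its Hessian curve, which has degree 3(d-2).
By Bezout, the total intersection number is d * 3(d-2) = 5 * 9 = 45.
For a general curve every flex is ordinary, so each contributes
multiplicity 1 to C·Hess(C), and the number of distinct inflection
points is 3d(d-2).
Inflection points = 3*5*(5-2) = 3*5*3 = 45

45


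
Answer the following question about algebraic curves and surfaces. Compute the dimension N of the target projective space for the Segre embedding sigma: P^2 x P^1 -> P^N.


The Segre embedding maps P^m x P^n into P^N via
all products of coordinates from each factor.
N = (m+1)(n+1) - 1
N = (2+1)(1+1) - 1
N = 3*2 - 1
N = 6 - 1 = 5

5


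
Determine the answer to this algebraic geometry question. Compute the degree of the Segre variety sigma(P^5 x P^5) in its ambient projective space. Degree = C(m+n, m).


The degree of the Segre variety P^5 x P^5 is C(m+n, m).
= C(10, 5)
= 252

252


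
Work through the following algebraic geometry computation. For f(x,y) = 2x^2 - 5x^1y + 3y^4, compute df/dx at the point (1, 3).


df/dx = 2*2*x^1 + 1*(-5)*x^0*y
At (1,3): 2*2*1^1 + 1*(-5)*1^0*3
= 4 - 15
= -11

-11


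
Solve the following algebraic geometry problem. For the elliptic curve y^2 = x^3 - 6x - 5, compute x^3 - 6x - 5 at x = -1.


Compute x^3 - 6x - 5 at x = -1:
x^3 = (-1)^3 = -1
(-6)*x = (-6)*(-1) = 6
Sum: -1 + 6 - 5 = 0

0


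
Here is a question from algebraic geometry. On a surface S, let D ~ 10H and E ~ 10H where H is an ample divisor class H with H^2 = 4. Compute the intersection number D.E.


Using bilinearity of the intersection pairing on a surface S:
(aH).(bH) = ab * (H.H)
We have H^2 = 4.
D.E = (10H).(10H) = 10*10*4
= 100*4
= 400

400


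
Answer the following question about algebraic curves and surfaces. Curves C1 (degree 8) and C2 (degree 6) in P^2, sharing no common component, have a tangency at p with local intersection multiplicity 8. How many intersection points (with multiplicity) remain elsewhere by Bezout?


By Bezout's theorem, the total intersection number is d1 * d2.
Total = 8 * 6 = 48
Intersection multiplicity at p = 8
Remaining intersections = 48 - 8 = 40

40


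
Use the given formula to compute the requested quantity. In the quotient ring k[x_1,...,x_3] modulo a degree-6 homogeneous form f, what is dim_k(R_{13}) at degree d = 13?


For R = k[x_1,...,x_n]/(f) with f homogeneous of degree e:
The Hilbert series is (1 - t^e)/(1 - t)^n.
So h(d) = C(d+n-1, n-1) - C(d-e+n-1, n-1) for d >= e.
With n=3, e=6, d=13:
C(13+3-1, 3-1) = C(15, 2) = 105
C(13-6+3-1, 3-1) = C(9, 2) = 36
h(13) = 105 - 36 = 69

69


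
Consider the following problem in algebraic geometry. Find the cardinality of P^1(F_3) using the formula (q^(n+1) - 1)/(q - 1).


P^1(F_3) has (q^(n+1) - 1)/(q - 1) points.
= 3^1 + 3^0
= 3 + 1
= 4

4


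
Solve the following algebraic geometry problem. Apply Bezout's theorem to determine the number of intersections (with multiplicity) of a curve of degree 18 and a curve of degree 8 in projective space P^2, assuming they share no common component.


Bezout's theorem states the intersection count equals the product of degrees.
Intersection count = 18 * 8 = 144

144


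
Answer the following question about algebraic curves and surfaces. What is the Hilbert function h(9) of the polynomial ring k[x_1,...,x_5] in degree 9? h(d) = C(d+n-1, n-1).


The Hilbert function for the polynomial ring in 5 variables is:
h(d) = C(d+n-1, n-1)
h(9) = C(9+5-1, 5-1) = C(13, 4)
= 13! / (4! * 9!)
= 715

715


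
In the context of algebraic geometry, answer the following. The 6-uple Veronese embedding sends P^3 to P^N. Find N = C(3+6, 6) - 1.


The Veronese embedding v_d: P^n -> P^N maps each point to all
degree-d monomials in n+1 homogeneous coordinates.
N = C(n+d, d) - 1
N = C(3+6, 6) - 1
N = C(9, 6) - 1
C(9, 6) = 84
N = 84 - 1 = 83

83


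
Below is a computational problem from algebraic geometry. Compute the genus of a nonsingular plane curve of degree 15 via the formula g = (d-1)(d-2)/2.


Using the genus formula for smooth plane curves:
g = (d-1)(d-2)/2
g = (15-1)(15-2)/2
g = 14*13/2
g = 182/2 = 91

91


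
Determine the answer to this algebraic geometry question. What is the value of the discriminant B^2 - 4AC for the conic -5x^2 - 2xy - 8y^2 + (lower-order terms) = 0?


The discriminant of a conic Ax^2 + Bxy + Cy^2 + ... = 0 is B^2 - 4AC.
B^2 = (-2)^2 = 4
4AC = 4*(-5)*(-8) = 160
Discriminant = 4 - 160 = -156

-156


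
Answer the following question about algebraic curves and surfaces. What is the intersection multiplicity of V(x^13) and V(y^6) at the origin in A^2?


The intersection multiplicity of V(x^a) and V(y^b) at the origin is:
I(O; V(x^13), V(y^6)) = dim_k(k[x,y]/(x^13, y^6))
A basis for k[x,y]/(x^13, y^6) is the set of monomials x^i * y^j
where 0 <= i < 13 and 0 <= j < 6.
The number of such monomials is 13 * 6 = 78

78


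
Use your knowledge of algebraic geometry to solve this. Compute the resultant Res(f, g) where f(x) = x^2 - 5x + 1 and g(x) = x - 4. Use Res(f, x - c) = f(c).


For Res(f, x - c), we evaluate f at x = c.
f(4) = 4^2 - 5*4 + 1
= 16 - 20 + 1
= -4 + 1 = -3
Res(f, g) = -3

-3


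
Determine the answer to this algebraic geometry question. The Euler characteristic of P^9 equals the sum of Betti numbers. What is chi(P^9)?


The complex projective space P^9 has one cell in each even real dimension 0, 2, ..., 18.
The cohomology groups are H^{2k}(P^9) = Z for k = 0,...,9, and 0 otherwise.
Euler characteristic = sum of Betti numbers = 1 per even-dimensional cohomology group.
chi(P^9) = 9 + 1 = 10

10


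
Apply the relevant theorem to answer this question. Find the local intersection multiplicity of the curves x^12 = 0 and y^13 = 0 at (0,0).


The intersection multiplicity of V(x^a) and V(y^b) at the origin is:
I(O; V(x^12), V(y^13)) = dim_k(k[x,y]/(x^12, y^13))
A basis for k[x,y]/(x^12, y^13) is the set of monomials x^i * y^j
where 0 <= i < 12 and 0 <= j < 13.
The number of such monomials is 12 * 13 = 156

156


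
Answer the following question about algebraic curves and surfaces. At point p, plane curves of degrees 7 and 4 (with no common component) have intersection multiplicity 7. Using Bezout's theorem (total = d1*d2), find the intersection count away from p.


By Bezout's theorem, the total intersection number is d1 * d2.
Total = 7 * 4 = 28
Intersection multiplicity at p = 7
Remaining intersections = 28 - 7 = 21

21


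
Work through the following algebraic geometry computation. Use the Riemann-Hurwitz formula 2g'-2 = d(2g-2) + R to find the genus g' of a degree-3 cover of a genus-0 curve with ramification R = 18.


Riemann-Hurwitz formula: 2g' - 2 = d(2g - 2) + R
Given: d = 3, g = 0, R = 18
2g' - 2 = 3*(2*0 - 2) + 18
2g' - 2 = 3*(-2) + 18
2g' - 2 = -6 + 18 = 12
2g' = 14
g' = 7

7


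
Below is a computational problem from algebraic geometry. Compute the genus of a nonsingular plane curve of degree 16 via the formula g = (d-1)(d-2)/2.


Using the genus formula for smooth plane curves:
g = (d-1)(d-2)/2
g = (16-1)(16-2)/2
g = 15*14/2
g = 210/2 = 105

105


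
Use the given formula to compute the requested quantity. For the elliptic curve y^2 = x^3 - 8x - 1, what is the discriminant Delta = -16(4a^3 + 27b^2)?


Compute each component:
4a^3 = 4*(-8)^3 = 4*(-512) = -2048
27b^2 = 27*(-1)^2 = 27*1 = 27
4a^3 + 27b^2 = -2048 + 27 = -2021
Delta = -16*(-2021) = 32336

32336


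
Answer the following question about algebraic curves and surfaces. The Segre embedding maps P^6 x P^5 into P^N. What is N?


The Segre embedding maps P^m x P^n into P^N via
all products of coordinates from each factor.
N = (m+1)(n+1) - 1
N = (6+1)(5+1) - 1
N = 7*6 - 1
N = 42 - 1 = 41

41


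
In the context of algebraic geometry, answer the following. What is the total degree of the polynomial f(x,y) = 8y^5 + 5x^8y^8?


Examine each term for its total degree (sum of exponents).
  Term '8y^5' has total degree 0+5 = 5.
  Term '5x^8y^8' has total degree 8+8 = 16.
The maximum total degree among all terms is 16.

16
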